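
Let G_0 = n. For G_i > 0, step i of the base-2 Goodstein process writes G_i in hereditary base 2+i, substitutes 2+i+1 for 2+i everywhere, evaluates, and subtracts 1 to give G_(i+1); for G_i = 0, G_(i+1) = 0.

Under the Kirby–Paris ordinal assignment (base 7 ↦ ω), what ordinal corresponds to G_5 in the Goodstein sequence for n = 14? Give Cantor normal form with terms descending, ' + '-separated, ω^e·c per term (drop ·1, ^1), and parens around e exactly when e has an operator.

ω^(ω + 1) + ω^5·5 + ω^4·5 + ω^3·5 + ω^2·5 + ω·5 + 4

step 0: 14 = 2^(2 + 1) + 2^2 + 2; sub 3 for 2: 3^(3 + 1) + 3^3 + 3; = 111; G_1 = 111−1 = 110
step 1: 110 = 3^(3 + 1) + 3^3 + 2; sub 4 for 3: 4^(4 + 1) + 4^4 + 2; = 1282; G_2 = 1282−1 = 1281
step 2: 1281 = 4^(4 + 1) + 4^4 + 1; sub 5 for 4: 5^(5 + 1) + 5^5 + 1; = 18751; G_3 = 18751−1 = 18750
step 3: 18750 = 5^(5 + 1) + 5^5; sub 6 for 5: 6^(6 + 1) + 6^6; = 326592; G_4 = 326592−1 = 326591
step 4: 326591 = 6^(6 + 1) + 5·6^5 + 5·6^4 + 5·6^3 + 5·6^2 + 5·6 + 5; sub 7 for 6: 7^(7 + 1) + 5·7^5 + 5·7^4 + 5·7^3 + 5·7^2 + 5·7 + 5; = 5862841; G_5 = 5862841−1 = 5862840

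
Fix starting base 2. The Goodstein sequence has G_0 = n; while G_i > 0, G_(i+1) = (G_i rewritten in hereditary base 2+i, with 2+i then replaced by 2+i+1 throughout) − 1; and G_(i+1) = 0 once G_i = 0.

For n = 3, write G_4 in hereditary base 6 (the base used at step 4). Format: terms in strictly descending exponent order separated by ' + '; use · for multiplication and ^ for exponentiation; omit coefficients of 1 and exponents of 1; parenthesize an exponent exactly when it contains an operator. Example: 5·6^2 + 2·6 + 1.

1

3 —HB2→ 2 + 1 —bump→ 3 + 1 = 4 —(−1)→ 3
3 —HB3→ 3 —bump→ 4 = 4 —(−1)→ 3
3 —HB4→ 3 —bump→ 3 = 3 —(−1)→ 2
2 —HB5→ 2 —bump→ 2 = 2 —(−1)→ 1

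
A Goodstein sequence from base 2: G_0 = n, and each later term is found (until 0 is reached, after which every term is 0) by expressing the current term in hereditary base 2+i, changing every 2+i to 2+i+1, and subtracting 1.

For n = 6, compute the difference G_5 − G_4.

[0] 6 ≡ 2^2 + 2 (base 2). Lift 3: 30. −1: 29.
[1] 29 ≡ 3^3 + 2 (base 3). Lift 4: 258. −1: 257.
[2] 257 ≡ 4^4 + 1 (base 4). Lift 5: 3126. −1: 3125.
[3] 3125 ≡ 5^5 (base 5). Lift 6: 46656. −1: 46655.
[4] 46655 ≡ 5·6^5 + 5·6^4 + 5·6^3 + 5·6^2 + 5·6 + 5 (base 6). Lift 7: 98040. −1: 98039.

51384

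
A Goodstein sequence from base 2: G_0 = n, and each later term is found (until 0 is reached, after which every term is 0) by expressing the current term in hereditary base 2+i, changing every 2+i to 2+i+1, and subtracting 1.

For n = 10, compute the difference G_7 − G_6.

(0) 10|_2 = 2^(2 + 1) + 2 ↦ 3^(3 + 1) + 3|_3 = 84 ⇒ 83
(1) 83|_3 = 3^(3 + 1) + 2 ↦ 4^(4 + 1) + 2|_4 = 1026 ⇒ 1025
(2) 1025|_4 = 4^(4 + 1) + 1 ↦ 5^(5 + 1) + 1|_5 = 15626 ⇒ 15625
(3) 15625|_5 = 5^(5 + 1) ↦ 6^(6 + 1)|_6 = 279936 ⇒ 279935
(4) 279935|_6 = 5·6^6 + 5·6^5 + 5·6^4 + 5·6^3 + 5·6^2 + 5·6 + 5 ↦ 5·7^7 + 5·7^5 + 5·7^4 + 5·7^3 + 5·7^2 + 5·7 + 5|_7 = 4215755 ⇒ 4215754
(5) 4215754|_7 = 5·7^7 + 5·7^5 + 5·7^4 + 5·7^3 + 5·7^2 + 5·7 + 4 ↦ 5·8^8 + 5·8^5 + 5·8^4 + 5·8^3 + 5·8^2 + 5·8 + 4|_8 = 84073324 ⇒ 84073323
(6) 84073323|_8 = 5·8^8 + 5·8^5 + 5·8^4 + 5·8^3 + 5·8^2 + 5·8 + 3 ↦ 5·9^9 + 5·9^5 + 5·9^4 + 5·9^3 + 5·9^2 + 5·9 + 3|_9 = 1937434593 ⇒ 1937434592

1853361269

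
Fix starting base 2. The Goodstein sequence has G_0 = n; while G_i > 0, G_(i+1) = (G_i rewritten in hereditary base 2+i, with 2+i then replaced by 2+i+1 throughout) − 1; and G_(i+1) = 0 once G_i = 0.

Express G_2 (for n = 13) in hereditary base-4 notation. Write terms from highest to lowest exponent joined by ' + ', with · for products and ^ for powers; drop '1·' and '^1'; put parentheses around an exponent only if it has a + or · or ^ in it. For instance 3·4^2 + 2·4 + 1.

4^(4 + 1) + 3·4^3 + 3·4^2 + 3·4 + 3

13 —HB2→ 2^(2 + 1) + 2^2 + 1 —bump→ 3^(3 + 1) + 3^3 + 1 = 109 —(−1)→ 108
108 —HB3→ 3^(3 + 1) + 3^3 —bump→ 4^(4 + 1) + 4^4 = 1280 —(−1)→ 1279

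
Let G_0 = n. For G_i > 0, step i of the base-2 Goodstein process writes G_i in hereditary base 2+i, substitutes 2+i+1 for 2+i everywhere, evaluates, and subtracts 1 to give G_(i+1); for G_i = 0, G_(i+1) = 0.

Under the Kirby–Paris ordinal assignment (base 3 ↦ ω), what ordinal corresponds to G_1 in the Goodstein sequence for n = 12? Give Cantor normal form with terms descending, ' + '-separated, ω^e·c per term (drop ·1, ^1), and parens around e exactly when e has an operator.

base 2: 12 = 2^(2 + 1) + 2^2; at 3: 3^(3 + 1) + 3^3 = 108; next = 107
base 3: 107 = 3^(3 + 1) + 2·3^2 + 2·3 + 2; at 4: 4^(4 + 1) + 2·4^2 + 2·4 + 2 = 1066; next = 1065

ω^(ω + 1) + ω^2·2 + ω·2 + 2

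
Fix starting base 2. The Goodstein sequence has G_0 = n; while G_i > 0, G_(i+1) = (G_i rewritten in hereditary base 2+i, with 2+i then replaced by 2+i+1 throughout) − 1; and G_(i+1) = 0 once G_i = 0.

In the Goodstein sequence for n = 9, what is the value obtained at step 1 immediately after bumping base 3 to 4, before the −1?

(0) 9|_2 = 2^(2 + 1) + 1 ↦ 3^(3 + 1) + 1|_3 = 82 ⇒ 81
(1) 81|_3 = 3^(3 + 1) ↦ 4^(4 + 1)|_4 = 1024 ⇒ 1023

1024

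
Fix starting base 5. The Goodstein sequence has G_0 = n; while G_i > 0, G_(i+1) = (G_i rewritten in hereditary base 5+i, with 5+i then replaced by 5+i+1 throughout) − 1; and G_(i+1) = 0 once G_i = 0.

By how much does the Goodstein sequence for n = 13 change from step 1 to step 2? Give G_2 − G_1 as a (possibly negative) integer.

1

step 0: 13 = 2·5 + 3; sub 6 for 5: 2·6 + 3; = 15; G_1 = 15−1 = 14
step 1: 14 = 2·6 + 2; sub 7 for 6: 2·7 + 2; = 16; G_2 = 16−1 = 15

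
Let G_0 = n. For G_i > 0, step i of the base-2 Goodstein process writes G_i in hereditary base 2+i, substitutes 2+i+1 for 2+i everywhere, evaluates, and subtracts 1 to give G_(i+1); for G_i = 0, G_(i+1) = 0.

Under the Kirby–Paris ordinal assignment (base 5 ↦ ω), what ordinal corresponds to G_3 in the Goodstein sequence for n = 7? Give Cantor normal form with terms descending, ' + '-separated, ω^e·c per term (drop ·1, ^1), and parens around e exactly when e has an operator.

step 0: 7 = 2^2 + 2 + 1; sub 3 for 2: 3^3 + 3 + 1; = 31; G_1 = 31−1 = 30
step 1: 30 = 3^3 + 3; sub 4 for 3: 4^4 + 4; = 260; G_2 = 260−1 = 259
step 2: 259 = 4^4 + 3; sub 5 for 4: 5^5 + 3; = 3128; G_3 = 3128−1 = 3127
step 3: 3127 = 5^5 + 2; sub 6 for 5: 6^6 + 2; = 46658; G_4 = 46658−1 = 46657

ω^ω + 2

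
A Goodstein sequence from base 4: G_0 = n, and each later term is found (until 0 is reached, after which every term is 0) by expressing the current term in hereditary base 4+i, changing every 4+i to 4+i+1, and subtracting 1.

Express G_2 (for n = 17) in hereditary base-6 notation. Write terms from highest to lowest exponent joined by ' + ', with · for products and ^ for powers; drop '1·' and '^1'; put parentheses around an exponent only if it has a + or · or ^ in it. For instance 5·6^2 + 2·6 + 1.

i=0: 17 = 4^2 + 1 (b=4); 4→5: 5^2 + 1 = 26; 26−1 = 25
i=1: 25 = 5^2 (b=5); 5→6: 6^2 = 36; 36−1 = 35
i=2: 35 = 5·6 + 5 (b=6); 6→7: 5·7 + 5 = 40; 40−1 = 39

5·6 + 5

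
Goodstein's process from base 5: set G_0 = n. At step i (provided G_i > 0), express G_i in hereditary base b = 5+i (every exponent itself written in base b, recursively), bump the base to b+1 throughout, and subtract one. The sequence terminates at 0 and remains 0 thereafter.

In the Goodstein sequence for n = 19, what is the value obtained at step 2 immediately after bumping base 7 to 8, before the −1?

19 —HB5→ 3·5 + 4 —bump→ 3·6 + 4 = 22 —(−1)→ 21
21 —HB6→ 3·6 + 3 —bump→ 3·7 + 3 = 24 —(−1)→ 23

26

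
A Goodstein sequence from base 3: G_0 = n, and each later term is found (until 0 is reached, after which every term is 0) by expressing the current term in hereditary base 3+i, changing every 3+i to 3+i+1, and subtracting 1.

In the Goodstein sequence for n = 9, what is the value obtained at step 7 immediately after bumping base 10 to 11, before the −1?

G_0 = 9. HB_3(9) = 3^2. Bump = 16. G_1 = 15.
G_1 = 15. HB_4(15) = 3·4 + 3. Bump = 18. G_2 = 17.
G_2 = 17. HB_5(17) = 3·5 + 2. Bump = 20. G_3 = 19.
G_3 = 19. HB_6(19) = 3·6 + 1. Bump = 22. G_4 = 21.
G_4 = 21. HB_7(21) = 3·7. Bump = 24. G_5 = 23.
G_5 = 23. HB_8(23) = 2·8 + 7. Bump = 25. G_6 = 24.
G_6 = 24. HB_9(24) = 2·9 + 6. Bump = 26. G_7 = 25.

27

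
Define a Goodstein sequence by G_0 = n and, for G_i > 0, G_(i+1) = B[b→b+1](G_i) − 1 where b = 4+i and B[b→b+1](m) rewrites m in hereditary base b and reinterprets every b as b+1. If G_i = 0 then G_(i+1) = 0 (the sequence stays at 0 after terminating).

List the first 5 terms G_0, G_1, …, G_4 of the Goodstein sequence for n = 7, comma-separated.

(0) 7|_4 = 4 + 3 ↦ 5 + 3|_5 = 8 ⇒ 7
(1) 7|_5 = 5 + 2 ↦ 6 + 2|_6 = 8 ⇒ 7
(2) 7|_6 = 6 + 1 ↦ 7 + 1|_7 = 8 ⇒ 7
(3) 7|_7 = 7 ↦ 8|_8 = 8 ⇒ 7

7, 7, 7, 7, 7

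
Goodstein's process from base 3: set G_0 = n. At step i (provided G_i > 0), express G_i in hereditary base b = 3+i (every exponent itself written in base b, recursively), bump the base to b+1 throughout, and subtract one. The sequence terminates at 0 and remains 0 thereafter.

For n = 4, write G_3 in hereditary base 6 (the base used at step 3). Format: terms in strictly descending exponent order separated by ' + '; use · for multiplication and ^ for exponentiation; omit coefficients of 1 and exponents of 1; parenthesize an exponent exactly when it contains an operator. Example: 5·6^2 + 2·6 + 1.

3

(0) 4|_3 = 3 + 1 ↦ 4 + 1|_4 = 5 ⇒ 4
(1) 4|_4 = 4 ↦ 5|_5 = 5 ⇒ 4
(2) 4|_5 = 4 ↦ 4|_6 = 4 ⇒ 3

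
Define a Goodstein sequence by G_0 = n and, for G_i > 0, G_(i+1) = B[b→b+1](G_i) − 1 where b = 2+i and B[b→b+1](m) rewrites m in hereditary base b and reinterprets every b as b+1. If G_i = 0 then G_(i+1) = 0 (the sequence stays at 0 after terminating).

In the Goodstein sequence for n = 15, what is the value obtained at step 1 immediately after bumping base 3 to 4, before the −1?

G_0=15  [base 2] 2^(2 + 1) + 2^2 + 2 + 1  →[2↦3]→  3^(3 + 1) + 3^3 + 3 + 1 = 112  −1 ⇒ G_1=111
G_1=111  [base 3] 3^(3 + 1) + 3^3 + 3  →[3↦4]→  4^(4 + 1) + 4^4 + 4 = 1284  −1 ⇒ G_2=1283

1284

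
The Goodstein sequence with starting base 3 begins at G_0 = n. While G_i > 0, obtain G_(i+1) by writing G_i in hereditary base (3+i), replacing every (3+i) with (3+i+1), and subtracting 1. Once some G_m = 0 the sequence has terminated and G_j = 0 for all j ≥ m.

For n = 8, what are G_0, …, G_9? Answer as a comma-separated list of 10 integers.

G_0 = 8. HB_3(8) = 2·3 + 2. Bump = 10. G_1 = 9.
G_1 = 9. HB_4(9) = 2·4 + 1. Bump = 11. G_2 = 10.
G_2 = 10. HB_5(10) = 2·5. Bump = 12. G_3 = 11.
G_3 = 11. HB_6(11) = 6 + 5. Bump = 12. G_4 = 11.
G_4 = 11. HB_7(11) = 7 + 4. Bump = 12. G_5 = 11.
G_5 = 11. HB_8(11) = 8 + 3. Bump = 12. G_6 = 11.
G_6 = 11. HB_9(11) = 9 + 2. Bump = 12. G_7 = 11.
G_7 = 11. HB_10(11) = 10 + 1. Bump = 12. G_8 = 11.
G_8 = 11. HB_11(11) = 11. Bump = 12. G_9 = 11.

8, 9, 10, 11, 11, 11, 11, 11, 11, 11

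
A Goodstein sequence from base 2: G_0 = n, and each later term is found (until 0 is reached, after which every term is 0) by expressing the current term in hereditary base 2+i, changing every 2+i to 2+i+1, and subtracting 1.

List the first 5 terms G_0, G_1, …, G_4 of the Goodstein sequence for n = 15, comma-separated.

[0] 15 ≡ 2^(2 + 1) + 2^2 + 2 + 1 (base 2). Lift 3: 112. −1: 111.
[1] 111 ≡ 3^(3 + 1) + 3^3 + 3 (base 3). Lift 4: 1284. −1: 1283.
[2] 1283 ≡ 4^(4 + 1) + 4^4 + 3 (base 4). Lift 5: 18753. −1: 18752.
[3] 18752 ≡ 5^(5 + 1) + 5^5 + 2 (base 5). Lift 6: 326594. −1: 326593.

15, 111, 1283, 18752, 326593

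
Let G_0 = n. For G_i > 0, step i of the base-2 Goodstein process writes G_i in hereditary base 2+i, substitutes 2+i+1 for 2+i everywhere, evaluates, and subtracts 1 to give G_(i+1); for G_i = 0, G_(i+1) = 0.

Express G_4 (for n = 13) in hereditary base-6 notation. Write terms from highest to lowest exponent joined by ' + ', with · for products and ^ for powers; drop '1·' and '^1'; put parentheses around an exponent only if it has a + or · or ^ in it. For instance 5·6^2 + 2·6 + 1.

step 0: 13 = 2^(2 + 1) + 2^2 + 1; sub 3 for 2: 3^(3 + 1) + 3^3 + 1; = 109; G_1 = 109−1 = 108
step 1: 108 = 3^(3 + 1) + 3^3; sub 4 for 3: 4^(4 + 1) + 4^4; = 1280; G_2 = 1280−1 = 1279
step 2: 1279 = 4^(4 + 1) + 3·4^3 + 3·4^2 + 3·4 + 3; sub 5 for 4: 5^(5 + 1) + 3·5^3 + 3·5^2 + 3·5 + 3; = 16093; G_3 = 16093−1 = 16092
step 3: 16092 = 5^(5 + 1) + 3·5^3 + 3·5^2 + 3·5 + 2; sub 6 for 5: 6^(6 + 1) + 3·6^3 + 3·6^2 + 3·6 + 2; = 280712; G_4 = 280712−1 = 280711
step 4: 280711 = 6^(6 + 1) + 3·6^3 + 3·6^2 + 3·6 + 1; sub 7 for 6: 7^(7 + 1) + 3·7^3 + 3·7^2 + 3·7 + 1; = 5765999; G_5 = 5765999−1 = 5765998

6^(6 + 1) + 3·6^3 + 3·6^2 + 3·6 + 1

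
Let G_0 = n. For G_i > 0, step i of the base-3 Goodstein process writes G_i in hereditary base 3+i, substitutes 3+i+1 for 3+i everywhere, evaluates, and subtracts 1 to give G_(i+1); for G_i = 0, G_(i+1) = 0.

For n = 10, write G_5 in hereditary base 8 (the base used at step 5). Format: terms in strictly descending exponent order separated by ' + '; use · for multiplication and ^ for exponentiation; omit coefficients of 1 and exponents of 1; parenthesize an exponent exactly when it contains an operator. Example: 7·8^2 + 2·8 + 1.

G_0=10  [base 3] 3^2 + 1  →[3↦4]→  4^2 + 1 = 17  −1 ⇒ G_1=16
G_1=16  [base 4] 4^2  →[4↦5]→  5^2 = 25  −1 ⇒ G_2=24
G_2=24  [base 5] 4·5 + 4  →[5↦6]→  4·6 + 4 = 28  −1 ⇒ G_3=27
G_3=27  [base 6] 4·6 + 3  →[6↦7]→  4·7 + 3 = 31  −1 ⇒ G_4=30
G_4=30  [base 7] 4·7 + 2  →[7↦8]→  4·8 + 2 = 34  −1 ⇒ G_5=33

4·8 + 1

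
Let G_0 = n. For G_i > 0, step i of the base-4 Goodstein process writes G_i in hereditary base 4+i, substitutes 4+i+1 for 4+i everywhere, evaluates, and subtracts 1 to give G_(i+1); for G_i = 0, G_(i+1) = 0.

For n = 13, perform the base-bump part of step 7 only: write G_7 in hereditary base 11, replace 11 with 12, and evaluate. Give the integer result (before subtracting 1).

24

base 4: 13 = 3·4 + 1; at 5: 3·5 + 1 = 16; next = 15
base 5: 15 = 3·5; at 6: 3·6 = 18; next = 17
base 6: 17 = 2·6 + 5; at 7: 2·7 + 5 = 19; next = 18
base 7: 18 = 2·7 + 4; at 8: 2·8 + 4 = 20; next = 19
base 8: 19 = 2·8 + 3; at 9: 2·9 + 3 = 21; next = 20
base 9: 20 = 2·9 + 2; at 10: 2·10 + 2 = 22; next = 21
base 10: 21 = 2·10 + 1; at 11: 2·11 + 1 = 23; next = 22
base 11: 22 = 2·11; at 12: 2·12 = 24; next = 23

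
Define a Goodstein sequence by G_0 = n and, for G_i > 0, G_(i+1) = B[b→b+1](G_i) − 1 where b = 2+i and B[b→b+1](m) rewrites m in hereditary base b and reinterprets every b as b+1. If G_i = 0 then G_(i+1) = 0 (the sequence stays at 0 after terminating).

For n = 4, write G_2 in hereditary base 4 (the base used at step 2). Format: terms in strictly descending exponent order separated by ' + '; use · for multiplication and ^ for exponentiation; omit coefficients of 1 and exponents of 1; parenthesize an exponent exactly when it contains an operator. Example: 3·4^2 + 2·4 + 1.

2·4^2 + 2·4 + 1

(0) 4|_2 = 2^2 ↦ 3^3|_3 = 27 ⇒ 26
(1) 26|_3 = 2·3^2 + 2·3 + 2 ↦ 2·4^2 + 2·4 + 2|_4 = 42 ⇒ 41
(2) 41|_4 = 2·4^2 + 2·4 + 1 ↦ 2·5^2 + 2·5 + 1|_5 = 61 ⇒ 60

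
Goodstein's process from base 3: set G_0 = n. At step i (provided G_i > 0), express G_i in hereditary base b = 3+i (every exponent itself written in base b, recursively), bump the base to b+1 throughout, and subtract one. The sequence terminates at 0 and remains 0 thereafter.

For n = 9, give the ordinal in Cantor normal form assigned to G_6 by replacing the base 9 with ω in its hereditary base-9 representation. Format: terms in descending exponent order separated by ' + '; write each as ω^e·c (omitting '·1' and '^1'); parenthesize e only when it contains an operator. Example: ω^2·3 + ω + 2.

9 —HB3→ 3^2 —bump→ 4^2 = 16 —(−1)→ 15
15 —HB4→ 3·4 + 3 —bump→ 3·5 + 3 = 18 —(−1)→ 17
17 —HB5→ 3·5 + 2 —bump→ 3·6 + 2 = 20 —(−1)→ 19
19 —HB6→ 3·6 + 1 —bump→ 3·7 + 1 = 22 —(−1)→ 21
21 —HB7→ 3·7 —bump→ 3·8 = 24 —(−1)→ 23
23 —HB8→ 2·8 + 7 —bump→ 2·9 + 7 = 25 —(−1)→ 24

ω·2 + 6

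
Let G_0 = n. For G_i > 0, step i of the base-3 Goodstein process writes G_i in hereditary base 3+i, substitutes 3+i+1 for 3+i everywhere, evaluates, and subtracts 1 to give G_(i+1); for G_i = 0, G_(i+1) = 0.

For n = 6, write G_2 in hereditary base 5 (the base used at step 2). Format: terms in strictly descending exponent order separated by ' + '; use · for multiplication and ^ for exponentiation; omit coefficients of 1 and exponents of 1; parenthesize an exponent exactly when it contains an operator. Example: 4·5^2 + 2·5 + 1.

5 + 2

6 —HB3→ 2·3 —bump→ 2·4 = 8 —(−1)→ 7
7 —HB4→ 4 + 3 —bump→ 5 + 3 = 8 —(−1)→ 7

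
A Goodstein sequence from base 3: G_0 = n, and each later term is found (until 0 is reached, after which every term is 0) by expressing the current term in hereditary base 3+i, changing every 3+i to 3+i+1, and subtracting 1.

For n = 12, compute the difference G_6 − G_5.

6

G_0=12  [base 3] 3^2 + 3  →[3↦4]→  4^2 + 4 = 20  −1 ⇒ G_1=19
G_1=19  [base 4] 4^2 + 3  →[4↦5]→  5^2 + 3 = 28  −1 ⇒ G_2=27
G_2=27  [base 5] 5^2 + 2  →[5↦6]→  6^2 + 2 = 38  −1 ⇒ G_3=37
G_3=37  [base 6] 6^2 + 1  →[6↦7]→  7^2 + 1 = 50  −1 ⇒ G_4=49
G_4=49  [base 7] 7^2  →[7↦8]→  8^2 = 64  −1 ⇒ G_5=63
G_5=63  [base 8] 7·8 + 7  →[8↦9]→  7·9 + 7 = 70  −1 ⇒ G_6=69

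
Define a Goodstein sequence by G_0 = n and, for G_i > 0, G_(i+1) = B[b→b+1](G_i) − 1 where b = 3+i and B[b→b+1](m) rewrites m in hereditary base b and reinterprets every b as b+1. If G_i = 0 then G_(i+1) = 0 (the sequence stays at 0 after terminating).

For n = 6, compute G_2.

7

6 —HB3→ 2·3 —bump→ 2·4 = 8 —(−1)→ 7
7 —HB4→ 4 + 3 —bump→ 5 + 3 = 8 —(−1)→ 7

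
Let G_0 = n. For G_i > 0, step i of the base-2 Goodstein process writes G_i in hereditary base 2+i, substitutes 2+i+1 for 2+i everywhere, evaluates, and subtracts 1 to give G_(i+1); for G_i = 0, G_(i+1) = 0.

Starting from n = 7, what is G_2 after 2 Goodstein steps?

7 —HB2→ 2^2 + 2 + 1 —bump→ 3^3 + 3 + 1 = 31 —(−1)→ 30
30 —HB3→ 3^3 + 3 —bump→ 4^4 + 4 = 260 —(−1)→ 259
259 —HB4→ 4^4 + 3 —bump→ 5^5 + 3 = 3128 —(−1)→ 3127

259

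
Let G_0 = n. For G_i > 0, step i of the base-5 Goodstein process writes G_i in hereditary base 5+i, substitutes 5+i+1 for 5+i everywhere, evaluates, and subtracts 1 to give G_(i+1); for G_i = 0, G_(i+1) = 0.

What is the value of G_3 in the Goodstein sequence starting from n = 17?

23

(0) 17|_5 = 3·5 + 2 ↦ 3·6 + 2|_6 = 20 ⇒ 19
(1) 19|_6 = 3·6 + 1 ↦ 3·7 + 1|_7 = 22 ⇒ 21
(2) 21|_7 = 3·7 ↦ 3·8|_8 = 24 ⇒ 23
(3) 23|_8 = 2·8 + 7 ↦ 2·9 + 7|_9 = 25 ⇒ 24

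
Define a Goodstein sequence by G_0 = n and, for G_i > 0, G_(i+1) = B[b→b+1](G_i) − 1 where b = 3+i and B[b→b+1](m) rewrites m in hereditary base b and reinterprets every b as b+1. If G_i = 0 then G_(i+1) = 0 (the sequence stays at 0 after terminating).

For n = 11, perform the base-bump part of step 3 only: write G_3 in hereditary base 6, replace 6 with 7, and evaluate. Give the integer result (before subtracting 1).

40

[0] 11 ≡ 3^2 + 2 (base 3). Lift 4: 18. −1: 17.
[1] 17 ≡ 4^2 + 1 (base 4). Lift 5: 26. −1: 25.
[2] 25 ≡ 5^2 (base 5). Lift 6: 36. −1: 35.
[3] 35 ≡ 5·6 + 5 (base 6). Lift 7: 40. −1: 39.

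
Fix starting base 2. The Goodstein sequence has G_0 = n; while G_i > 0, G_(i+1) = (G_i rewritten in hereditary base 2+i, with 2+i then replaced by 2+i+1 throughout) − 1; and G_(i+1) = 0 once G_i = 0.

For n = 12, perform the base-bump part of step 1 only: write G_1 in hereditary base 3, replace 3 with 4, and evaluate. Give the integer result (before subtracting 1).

step 0: 12 = 2^(2 + 1) + 2^2; sub 3 for 2: 3^(3 + 1) + 3^3; = 108; G_1 = 108−1 = 107
step 1: 107 = 3^(3 + 1) + 2·3^2 + 2·3 + 2; sub 4 for 3: 4^(4 + 1) + 2·4^2 + 2·4 + 2; = 1066; G_2 = 1066−1 = 1065

1066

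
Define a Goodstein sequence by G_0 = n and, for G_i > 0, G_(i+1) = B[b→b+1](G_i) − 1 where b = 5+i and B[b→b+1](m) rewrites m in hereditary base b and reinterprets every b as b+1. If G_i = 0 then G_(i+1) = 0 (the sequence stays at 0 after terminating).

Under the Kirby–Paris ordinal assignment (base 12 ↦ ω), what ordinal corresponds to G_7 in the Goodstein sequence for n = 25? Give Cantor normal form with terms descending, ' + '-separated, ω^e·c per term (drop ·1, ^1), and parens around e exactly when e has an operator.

G_0=25  [base 5] 5^2  →[5↦6]→  6^2 = 36  −1 ⇒ G_1=35
G_1=35  [base 6] 5·6 + 5  →[6↦7]→  5·7 + 5 = 40  −1 ⇒ G_2=39
G_2=39  [base 7] 5·7 + 4  →[7↦8]→  5·8 + 4 = 44  −1 ⇒ G_3=43
G_3=43  [base 8] 5·8 + 3  →[8↦9]→  5·9 + 3 = 48  −1 ⇒ G_4=47
G_4=47  [base 9] 5·9 + 2  →[9↦10]→  5·10 + 2 = 52  −1 ⇒ G_5=51
G_5=51  [base 10] 5·10 + 1  →[10↦11]→  5·11 + 1 = 56  −1 ⇒ G_6=55
G_6=55  [base 11] 5·11  →[11↦12]→  5·12 = 60  −1 ⇒ G_7=59

ω·4 + 11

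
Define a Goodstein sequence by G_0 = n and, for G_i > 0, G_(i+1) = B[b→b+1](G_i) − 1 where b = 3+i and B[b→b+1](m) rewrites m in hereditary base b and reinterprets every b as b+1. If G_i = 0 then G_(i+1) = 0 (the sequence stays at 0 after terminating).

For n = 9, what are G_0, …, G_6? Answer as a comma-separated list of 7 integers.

(0) 9|_3 = 3^2 ↦ 4^2|_4 = 16 ⇒ 15
(1) 15|_4 = 3·4 + 3 ↦ 3·5 + 3|_5 = 18 ⇒ 17
(2) 17|_5 = 3·5 + 2 ↦ 3·6 + 2|_6 = 20 ⇒ 19
(3) 19|_6 = 3·6 + 1 ↦ 3·7 + 1|_7 = 22 ⇒ 21
(4) 21|_7 = 3·7 ↦ 3·8|_8 = 24 ⇒ 23
(5) 23|_8 = 2·8 + 7 ↦ 2·9 + 7|_9 = 25 ⇒ 24

9, 15, 17, 19, 21, 23, 24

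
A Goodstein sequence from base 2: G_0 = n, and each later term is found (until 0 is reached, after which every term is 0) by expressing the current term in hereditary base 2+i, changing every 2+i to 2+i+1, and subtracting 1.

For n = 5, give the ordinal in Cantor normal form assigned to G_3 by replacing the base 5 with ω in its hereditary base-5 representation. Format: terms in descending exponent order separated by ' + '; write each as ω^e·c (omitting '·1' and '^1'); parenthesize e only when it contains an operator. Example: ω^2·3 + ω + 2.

ω^3·3 + ω^2·3 + ω·3 + 2

step 0: 5 = 2^2 + 1; sub 3 for 2: 3^3 + 1; = 28; G_1 = 28−1 = 27
step 1: 27 = 3^3; sub 4 for 3: 4^4; = 256; G_2 = 256−1 = 255
step 2: 255 = 3·4^3 + 3·4^2 + 3·4 + 3; sub 5 for 4: 3·5^3 + 3·5^2 + 3·5 + 3; = 468; G_3 = 468−1 = 467
step 3: 467 = 3·5^3 + 3·5^2 + 3·5 + 2; sub 6 for 5: 3·6^3 + 3·6^2 + 3·6 + 2; = 776; G_4 = 776−1 = 775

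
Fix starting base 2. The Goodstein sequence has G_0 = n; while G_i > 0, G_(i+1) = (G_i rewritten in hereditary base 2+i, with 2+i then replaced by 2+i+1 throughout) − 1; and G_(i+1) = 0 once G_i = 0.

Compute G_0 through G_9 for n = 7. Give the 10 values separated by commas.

G_0=7  [base 2] 2^2 + 2 + 1  →[2↦3]→  3^3 + 3 + 1 = 31  −1 ⇒ G_1=30
G_1=30  [base 3] 3^3 + 3  →[3↦4]→  4^4 + 4 = 260  −1 ⇒ G_2=259
G_2=259  [base 4] 4^4 + 3  →[4↦5]→  5^5 + 3 = 3128  −1 ⇒ G_3=3127
G_3=3127  [base 5] 5^5 + 2  →[5↦6]→  6^6 + 2 = 46658  −1 ⇒ G_4=46657
G_4=46657  [base 6] 6^6 + 1  →[6↦7]→  7^7 + 1 = 823544  −1 ⇒ G_5=823543
G_5=823543  [base 7] 7^7  →[7↦8]→  8^8 = 16777216  −1 ⇒ G_6=16777215
G_6=16777215  [base 8] 7·8^7 + 7·8^6 + 7·8^5 + 7·8^4 + 7·8^3 + 7·8^2 + 7·8 + 7  →[8↦9]→  7·9^7 + 7·9^6 + 7·9^5 + 7·9^4 + 7·9^3 + 7·9^2 + 7·9 + 7 = 37665880  −1 ⇒ G_7=37665879
G_7=37665879  [base 9] 7·9^7 + 7·9^6 + 7·9^5 + 7·9^4 + 7·9^3 + 7·9^2 + 7·9 + 6  →[9↦10]→  7·10^7 + 7·10^6 + 7·10^5 + 7·10^4 + 7·10^3 + 7·10^2 + 7·10 + 6 = 77777776  −1 ⇒ G_8=77777775
G_8=77777775  [base 10] 7·10^7 + 7·10^6 + 7·10^5 + 7·10^4 + 7·10^3 + 7·10^2 + 7·10 + 5  →[10↦11]→  7·11^7 + 7·11^6 + 7·11^5 + 7·11^4 + 7·11^3 + 7·11^2 + 7·11 + 5 = 150051214  −1 ⇒ G_9=150051213

7, 30, 259, 3127, 46657, 823543, 16777215, 37665879, 77777775, 150051213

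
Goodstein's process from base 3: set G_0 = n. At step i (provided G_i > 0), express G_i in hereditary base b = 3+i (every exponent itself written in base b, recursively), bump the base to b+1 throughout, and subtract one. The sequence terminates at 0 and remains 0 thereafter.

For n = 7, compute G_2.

(0) 7|_3 = 2·3 + 1 ↦ 2·4 + 1|_4 = 9 ⇒ 8
(1) 8|_4 = 2·4 ↦ 2·5|_5 = 10 ⇒ 9
(2) 9|_5 = 5 + 4 ↦ 6 + 4|_6 = 10 ⇒ 9

9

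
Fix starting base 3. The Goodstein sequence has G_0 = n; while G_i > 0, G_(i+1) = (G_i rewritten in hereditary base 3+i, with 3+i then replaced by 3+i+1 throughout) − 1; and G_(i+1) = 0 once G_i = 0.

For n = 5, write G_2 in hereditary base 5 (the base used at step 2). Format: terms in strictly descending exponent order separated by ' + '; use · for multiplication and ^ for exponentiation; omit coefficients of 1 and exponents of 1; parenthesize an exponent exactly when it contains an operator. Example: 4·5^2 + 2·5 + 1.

5

5 —HB3→ 3 + 2 —bump→ 4 + 2 = 6 —(−1)→ 5
5 —HB4→ 4 + 1 —bump→ 5 + 1 = 6 —(−1)→ 5
5 —HB5→ 5 —bump→ 6 = 6 —(−1)→ 5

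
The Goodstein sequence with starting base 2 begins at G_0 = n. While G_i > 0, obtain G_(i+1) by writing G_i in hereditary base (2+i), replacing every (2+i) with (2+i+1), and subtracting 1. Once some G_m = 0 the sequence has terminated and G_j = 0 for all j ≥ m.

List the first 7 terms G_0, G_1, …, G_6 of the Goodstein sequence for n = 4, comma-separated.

4, 26, 41, 60, 83, 109, 139

step 0: 4 = 2^2; sub 3 for 2: 3^3; = 27; G_1 = 27−1 = 26
step 1: 26 = 2·3^2 + 2·3 + 2; sub 4 for 3: 2·4^2 + 2·4 + 2; = 42; G_2 = 42−1 = 41
step 2: 41 = 2·4^2 + 2·4 + 1; sub 5 for 4: 2·5^2 + 2·5 + 1; = 61; G_3 = 61−1 = 60
step 3: 60 = 2·5^2 + 2·5; sub 6 for 5: 2·6^2 + 2·6; = 84; G_4 = 84−1 = 83
step 4: 83 = 2·6^2 + 6 + 5; sub 7 for 6: 2·7^2 + 7 + 5; = 110; G_5 = 110−1 = 109
step 5: 109 = 2·7^2 + 7 + 4; sub 8 for 7: 2·8^2 + 8 + 4; = 140; G_6 = 140−1 = 139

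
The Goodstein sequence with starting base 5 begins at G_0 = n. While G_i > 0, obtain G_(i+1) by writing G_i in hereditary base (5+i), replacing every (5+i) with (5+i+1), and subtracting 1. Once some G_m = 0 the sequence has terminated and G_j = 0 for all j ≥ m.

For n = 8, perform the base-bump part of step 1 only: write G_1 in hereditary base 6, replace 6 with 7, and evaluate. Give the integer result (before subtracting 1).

9

8 —HB5→ 5 + 3 —bump→ 6 + 3 = 9 —(−1)→ 8
8 —HB6→ 6 + 2 —bump→ 7 + 2 = 9 —(−1)→ 8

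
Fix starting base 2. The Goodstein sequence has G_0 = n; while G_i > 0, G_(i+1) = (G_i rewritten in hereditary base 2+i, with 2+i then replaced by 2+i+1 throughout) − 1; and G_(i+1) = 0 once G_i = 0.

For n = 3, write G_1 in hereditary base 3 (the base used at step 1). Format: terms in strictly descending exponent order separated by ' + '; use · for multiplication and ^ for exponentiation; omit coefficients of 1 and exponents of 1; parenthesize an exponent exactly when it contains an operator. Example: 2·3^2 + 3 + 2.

step 0: 3 = 2 + 1; sub 3 for 2: 3 + 1; = 4; G_1 = 4−1 = 3
step 1: 3 = 3; sub 4 for 3: 4; = 4; G_2 = 4−1 = 3

3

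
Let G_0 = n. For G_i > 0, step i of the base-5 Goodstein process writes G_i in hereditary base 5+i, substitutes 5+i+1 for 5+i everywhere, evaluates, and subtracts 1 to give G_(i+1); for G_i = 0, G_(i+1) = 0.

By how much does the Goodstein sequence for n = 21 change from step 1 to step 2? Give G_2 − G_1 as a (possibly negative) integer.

3

step 0: 21 = 4·5 + 1; sub 6 for 5: 4·6 + 1; = 25; G_1 = 25−1 = 24
step 1: 24 = 4·6; sub 7 for 6: 4·7; = 28; G_2 = 28−1 = 27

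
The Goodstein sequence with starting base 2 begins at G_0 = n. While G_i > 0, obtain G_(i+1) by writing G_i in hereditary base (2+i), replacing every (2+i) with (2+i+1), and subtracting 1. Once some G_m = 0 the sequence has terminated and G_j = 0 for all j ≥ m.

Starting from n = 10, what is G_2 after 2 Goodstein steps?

i=0: 10 = 2^(2 + 1) + 2 (b=2); 2→3: 3^(3 + 1) + 3 = 84; 84−1 = 83
i=1: 83 = 3^(3 + 1) + 2 (b=3); 3→4: 4^(4 + 1) + 2 = 1026; 1026−1 = 1025
i=2: 1025 = 4^(4 + 1) + 1 (b=4); 4→5: 5^(5 + 1) + 1 = 15626; 15626−1 = 15625

1025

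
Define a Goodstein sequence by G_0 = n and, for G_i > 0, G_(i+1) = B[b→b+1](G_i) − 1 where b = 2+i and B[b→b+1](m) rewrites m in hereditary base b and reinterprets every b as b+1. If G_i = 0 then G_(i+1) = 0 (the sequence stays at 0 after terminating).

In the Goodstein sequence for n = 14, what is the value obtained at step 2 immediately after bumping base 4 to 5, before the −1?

base 2: 14 = 2^(2 + 1) + 2^2 + 2; at 3: 3^(3 + 1) + 3^3 + 3 = 111; next = 110
base 3: 110 = 3^(3 + 1) + 3^3 + 2; at 4: 4^(4 + 1) + 4^4 + 2 = 1282; next = 1281
base 4: 1281 = 4^(4 + 1) + 4^4 + 1; at 5: 5^(5 + 1) + 5^5 + 1 = 18751; next = 18750

18751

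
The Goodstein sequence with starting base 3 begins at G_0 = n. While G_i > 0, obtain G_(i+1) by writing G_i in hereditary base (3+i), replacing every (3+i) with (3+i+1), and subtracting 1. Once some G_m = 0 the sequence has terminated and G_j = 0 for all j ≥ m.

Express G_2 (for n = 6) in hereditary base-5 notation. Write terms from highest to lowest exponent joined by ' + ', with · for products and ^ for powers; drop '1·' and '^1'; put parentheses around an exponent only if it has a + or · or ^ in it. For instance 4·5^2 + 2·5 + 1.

base 3: 6 = 2·3; at 4: 2·4 = 8; next = 7
base 4: 7 = 4 + 3; at 5: 5 + 3 = 8; next = 7

5 + 2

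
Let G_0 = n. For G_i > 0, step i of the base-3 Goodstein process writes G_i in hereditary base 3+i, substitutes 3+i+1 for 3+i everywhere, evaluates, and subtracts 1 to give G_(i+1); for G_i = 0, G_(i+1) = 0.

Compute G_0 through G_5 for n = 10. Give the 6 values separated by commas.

(0) 10|_3 = 3^2 + 1 ↦ 4^2 + 1|_4 = 17 ⇒ 16
(1) 16|_4 = 4^2 ↦ 5^2|_5 = 25 ⇒ 24
(2) 24|_5 = 4·5 + 4 ↦ 4·6 + 4|_6 = 28 ⇒ 27
(3) 27|_6 = 4·6 + 3 ↦ 4·7 + 3|_7 = 31 ⇒ 30
(4) 30|_7 = 4·7 + 2 ↦ 4·8 + 2|_8 = 34 ⇒ 33

10, 16, 24, 27, 30, 33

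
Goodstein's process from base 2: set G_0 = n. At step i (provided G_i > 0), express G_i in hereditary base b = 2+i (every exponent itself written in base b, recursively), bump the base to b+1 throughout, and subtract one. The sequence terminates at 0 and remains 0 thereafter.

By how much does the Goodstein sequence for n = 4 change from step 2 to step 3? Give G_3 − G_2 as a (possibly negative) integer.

i=0: 4 = 2^2 (b=2); 2→3: 3^3 = 27; 27−1 = 26
i=1: 26 = 2·3^2 + 2·3 + 2 (b=3); 3→4: 2·4^2 + 2·4 + 2 = 42; 42−1 = 41
i=2: 41 = 2·4^2 + 2·4 + 1 (b=4); 4→5: 2·5^2 + 2·5 + 1 = 61; 61−1 = 60

19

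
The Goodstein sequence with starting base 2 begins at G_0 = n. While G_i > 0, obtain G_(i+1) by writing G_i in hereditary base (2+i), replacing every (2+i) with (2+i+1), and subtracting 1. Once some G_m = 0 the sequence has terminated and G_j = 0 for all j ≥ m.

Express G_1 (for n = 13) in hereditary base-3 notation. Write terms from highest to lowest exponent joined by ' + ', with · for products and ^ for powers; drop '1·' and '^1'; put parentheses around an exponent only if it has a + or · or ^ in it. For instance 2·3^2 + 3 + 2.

3^(3 + 1) + 3^3

base 2: 13 = 2^(2 + 1) + 2^2 + 1; at 3: 3^(3 + 1) + 3^3 + 1 = 109; next = 108
base 3: 108 = 3^(3 + 1) + 3^3; at 4: 4^(4 + 1) + 4^4 = 1280; next = 1279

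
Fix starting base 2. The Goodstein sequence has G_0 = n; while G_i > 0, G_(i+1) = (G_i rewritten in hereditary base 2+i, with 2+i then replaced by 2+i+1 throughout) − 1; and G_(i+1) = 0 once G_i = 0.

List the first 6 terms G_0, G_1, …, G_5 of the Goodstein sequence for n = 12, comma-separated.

i=0: 12 = 2^(2 + 1) + 2^2 (b=2); 2→3: 3^(3 + 1) + 3^3 = 108; 108−1 = 107
i=1: 107 = 3^(3 + 1) + 2·3^2 + 2·3 + 2 (b=3); 3→4: 4^(4 + 1) + 2·4^2 + 2·4 + 2 = 1066; 1066−1 = 1065
i=2: 1065 = 4^(4 + 1) + 2·4^2 + 2·4 + 1 (b=4); 4→5: 5^(5 + 1) + 2·5^2 + 2·5 + 1 = 15686; 15686−1 = 15685
i=3: 15685 = 5^(5 + 1) + 2·5^2 + 2·5 (b=5); 5→6: 6^(6 + 1) + 2·6^2 + 2·6 = 280020; 280020−1 = 280019
i=4: 280019 = 6^(6 + 1) + 2·6^2 + 6 + 5 (b=6); 6→7: 7^(7 + 1) + 2·7^2 + 7 + 5 = 5764911; 5764911−1 = 5764910

12, 107, 1065, 15685, 280019, 5764910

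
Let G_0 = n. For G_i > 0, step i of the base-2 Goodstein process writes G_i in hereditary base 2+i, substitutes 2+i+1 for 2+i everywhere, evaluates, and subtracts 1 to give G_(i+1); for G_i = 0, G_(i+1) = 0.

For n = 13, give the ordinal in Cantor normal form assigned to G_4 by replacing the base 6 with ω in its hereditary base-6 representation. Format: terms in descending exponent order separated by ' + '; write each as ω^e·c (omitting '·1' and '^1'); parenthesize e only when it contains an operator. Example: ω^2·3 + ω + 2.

G_0=13  [base 2] 2^(2 + 1) + 2^2 + 1  →[2↦3]→  3^(3 + 1) + 3^3 + 1 = 109  −1 ⇒ G_1=108
G_1=108  [base 3] 3^(3 + 1) + 3^3  →[3↦4]→  4^(4 + 1) + 4^4 = 1280  −1 ⇒ G_2=1279
G_2=1279  [base 4] 4^(4 + 1) + 3·4^3 + 3·4^2 + 3·4 + 3  →[4↦5]→  5^(5 + 1) + 3·5^3 + 3·5^2 + 3·5 + 3 = 16093  −1 ⇒ G_3=16092
G_3=16092  [base 5] 5^(5 + 1) + 3·5^3 + 3·5^2 + 3·5 + 2  →[5↦6]→  6^(6 + 1) + 3·6^3 + 3·6^2 + 3·6 + 2 = 280712  −1 ⇒ G_4=280711
G_4=280711  [base 6] 6^(6 + 1) + 3·6^3 + 3·6^2 + 3·6 + 1  →[6↦7]→  7^(7 + 1) + 3·7^3 + 3·7^2 + 3·7 + 1 = 5765999  −1 ⇒ G_5=5765998

ω^(ω + 1) + ω^3·3 + ω^2·3 + ω·3 + 1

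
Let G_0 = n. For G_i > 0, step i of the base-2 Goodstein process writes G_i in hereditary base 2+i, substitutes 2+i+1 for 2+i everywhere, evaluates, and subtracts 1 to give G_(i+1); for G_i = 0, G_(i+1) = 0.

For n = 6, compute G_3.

3125

i=0: 6 = 2^2 + 2 (b=2); 2→3: 3^3 + 3 = 30; 30−1 = 29
i=1: 29 = 3^3 + 2 (b=3); 3→4: 4^4 + 2 = 258; 258−1 = 257
i=2: 257 = 4^4 + 1 (b=4); 4→5: 5^5 + 1 = 3126; 3126−1 = 3125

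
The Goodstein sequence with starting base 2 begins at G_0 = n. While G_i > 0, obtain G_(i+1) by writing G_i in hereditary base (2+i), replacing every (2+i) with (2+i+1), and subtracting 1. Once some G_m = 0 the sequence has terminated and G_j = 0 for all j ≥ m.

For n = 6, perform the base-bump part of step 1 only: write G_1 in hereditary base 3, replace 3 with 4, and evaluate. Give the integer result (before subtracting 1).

258

i=0: 6 = 2^2 + 2 (b=2); 2→3: 3^3 + 3 = 30; 30−1 = 29
i=1: 29 = 3^3 + 2 (b=3); 3→4: 4^4 + 2 = 258; 258−1 = 257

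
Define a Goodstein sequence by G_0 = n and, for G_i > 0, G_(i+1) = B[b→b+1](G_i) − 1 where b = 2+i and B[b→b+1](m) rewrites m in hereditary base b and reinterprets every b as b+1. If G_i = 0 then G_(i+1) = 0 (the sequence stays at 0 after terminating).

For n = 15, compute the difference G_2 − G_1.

1172

(0) 15|_2 = 2^(2 + 1) + 2^2 + 2 + 1 ↦ 3^(3 + 1) + 3^3 + 3 + 1|_3 = 112 ⇒ 111
(1) 111|_3 = 3^(3 + 1) + 3^3 + 3 ↦ 4^(4 + 1) + 4^4 + 4|_4 = 1284 ⇒ 1283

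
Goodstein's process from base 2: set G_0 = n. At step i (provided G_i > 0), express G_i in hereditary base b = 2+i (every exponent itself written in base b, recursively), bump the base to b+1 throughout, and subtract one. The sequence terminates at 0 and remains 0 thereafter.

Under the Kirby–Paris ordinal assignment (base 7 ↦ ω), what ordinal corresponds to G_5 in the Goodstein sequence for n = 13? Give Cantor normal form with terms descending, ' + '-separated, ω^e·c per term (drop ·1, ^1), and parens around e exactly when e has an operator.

ω^(ω + 1) + ω^3·3 + ω^2·3 + ω·3

(0) 13|_2 = 2^(2 + 1) + 2^2 + 1 ↦ 3^(3 + 1) + 3^3 + 1|_3 = 109 ⇒ 108
(1) 108|_3 = 3^(3 + 1) + 3^3 ↦ 4^(4 + 1) + 4^4|_4 = 1280 ⇒ 1279
(2) 1279|_4 = 4^(4 + 1) + 3·4^3 + 3·4^2 + 3·4 + 3 ↦ 5^(5 + 1) + 3·5^3 + 3·5^2 + 3·5 + 3|_5 = 16093 ⇒ 16092
(3) 16092|_5 = 5^(5 + 1) + 3·5^3 + 3·5^2 + 3·5 + 2 ↦ 6^(6 + 1) + 3·6^3 + 3·6^2 + 3·6 + 2|_6 = 280712 ⇒ 280711
(4) 280711|_6 = 6^(6 + 1) + 3·6^3 + 3·6^2 + 3·6 + 1 ↦ 7^(7 + 1) + 3·7^3 + 3·7^2 + 3·7 + 1|_7 = 5765999 ⇒ 5765998
(5) 5765998|_7 = 7^(7 + 1) + 3·7^3 + 3·7^2 + 3·7 ↦ 8^(8 + 1) + 3·8^3 + 3·8^2 + 3·8|_8 = 134219480 ⇒ 134219479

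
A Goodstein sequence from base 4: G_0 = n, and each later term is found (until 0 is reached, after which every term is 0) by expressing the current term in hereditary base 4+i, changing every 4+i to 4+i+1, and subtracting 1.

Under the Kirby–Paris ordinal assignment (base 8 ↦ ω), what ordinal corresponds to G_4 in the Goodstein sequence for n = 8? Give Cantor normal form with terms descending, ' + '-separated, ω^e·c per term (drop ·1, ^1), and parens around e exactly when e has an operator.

ω + 1

i=0: 8 = 2·4 (b=4); 4→5: 2·5 = 10; 10−1 = 9
i=1: 9 = 5 + 4 (b=5); 5→6: 6 + 4 = 10; 10−1 = 9
i=2: 9 = 6 + 3 (b=6); 6→7: 7 + 3 = 10; 10−1 = 9
i=3: 9 = 7 + 2 (b=7); 7→8: 8 + 2 = 10; 10−1 = 9
i=4: 9 = 8 + 1 (b=8); 8→9: 9 + 1 = 10; 10−1 = 9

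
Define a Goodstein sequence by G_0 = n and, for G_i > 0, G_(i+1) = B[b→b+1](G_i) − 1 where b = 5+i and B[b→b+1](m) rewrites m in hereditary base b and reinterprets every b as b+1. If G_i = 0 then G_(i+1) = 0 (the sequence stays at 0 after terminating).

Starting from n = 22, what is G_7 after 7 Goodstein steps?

39

i=0: 22 = 4·5 + 2 (b=5); 5→6: 4·6 + 2 = 26; 26−1 = 25
i=1: 25 = 4·6 + 1 (b=6); 6→7: 4·7 + 1 = 29; 29−1 = 28
i=2: 28 = 4·7 (b=7); 7→8: 4·8 = 32; 32−1 = 31
i=3: 31 = 3·8 + 7 (b=8); 8→9: 3·9 + 7 = 34; 34−1 = 33
i=4: 33 = 3·9 + 6 (b=9); 9→10: 3·10 + 6 = 36; 36−1 = 35
i=5: 35 = 3·10 + 5 (b=10); 10→11: 3·11 + 5 = 38; 38−1 = 37
i=6: 37 = 3·11 + 4 (b=11); 11→12: 3·12 + 4 = 40; 40−1 = 39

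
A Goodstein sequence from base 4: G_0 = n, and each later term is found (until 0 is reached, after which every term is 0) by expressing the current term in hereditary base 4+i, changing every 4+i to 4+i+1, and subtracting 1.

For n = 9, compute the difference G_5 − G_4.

0

base 4: 9 = 2·4 + 1; at 5: 2·5 + 1 = 11; next = 10
base 5: 10 = 2·5; at 6: 2·6 = 12; next = 11
base 6: 11 = 6 + 5; at 7: 7 + 5 = 12; next = 11
base 7: 11 = 7 + 4; at 8: 8 + 4 = 12; next = 11
base 8: 11 = 8 + 3; at 9: 9 + 3 = 12; next = 11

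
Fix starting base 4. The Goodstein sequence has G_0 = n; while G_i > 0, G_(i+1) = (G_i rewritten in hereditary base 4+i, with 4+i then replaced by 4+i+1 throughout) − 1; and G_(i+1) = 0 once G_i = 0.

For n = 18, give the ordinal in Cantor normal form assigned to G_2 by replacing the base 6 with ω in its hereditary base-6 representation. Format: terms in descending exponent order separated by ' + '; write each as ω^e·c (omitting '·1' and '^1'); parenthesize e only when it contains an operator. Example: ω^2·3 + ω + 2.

base 4: 18 = 4^2 + 2; at 5: 5^2 + 2 = 27; next = 26
base 5: 26 = 5^2 + 1; at 6: 6^2 + 1 = 37; next = 36
base 6: 36 = 6^2; at 7: 7^2 = 49; next = 48

ω^2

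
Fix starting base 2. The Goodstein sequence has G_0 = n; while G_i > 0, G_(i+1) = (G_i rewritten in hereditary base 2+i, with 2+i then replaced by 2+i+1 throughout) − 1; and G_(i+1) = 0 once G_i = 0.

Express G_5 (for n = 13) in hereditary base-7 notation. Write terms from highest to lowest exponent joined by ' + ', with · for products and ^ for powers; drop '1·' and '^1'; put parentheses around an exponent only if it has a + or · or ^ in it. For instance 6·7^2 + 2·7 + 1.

G_0=13  [base 2] 2^(2 + 1) + 2^2 + 1  →[2↦3]→  3^(3 + 1) + 3^3 + 1 = 109  −1 ⇒ G_1=108
G_1=108  [base 3] 3^(3 + 1) + 3^3  →[3↦4]→  4^(4 + 1) + 4^4 = 1280  −1 ⇒ G_2=1279
G_2=1279  [base 4] 4^(4 + 1) + 3·4^3 + 3·4^2 + 3·4 + 3  →[4↦5]→  5^(5 + 1) + 3·5^3 + 3·5^2 + 3·5 + 3 = 16093  −1 ⇒ G_3=16092
G_3=16092  [base 5] 5^(5 + 1) + 3·5^3 + 3·5^2 + 3·5 + 2  →[5↦6]→  6^(6 + 1) + 3·6^3 + 3·6^2 + 3·6 + 2 = 280712  −1 ⇒ G_4=280711
G_4=280711  [base 6] 6^(6 + 1) + 3·6^3 + 3·6^2 + 3·6 + 1  →[6↦7]→  7^(7 + 1) + 3·7^3 + 3·7^2 + 3·7 + 1 = 5765999  −1 ⇒ G_5=5765998

7^(7 + 1) + 3·7^3 + 3·7^2 + 3·7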